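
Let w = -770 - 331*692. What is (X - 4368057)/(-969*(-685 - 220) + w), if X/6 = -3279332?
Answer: -24044049/647123 ≈ -37.155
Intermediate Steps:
X = -19675992 (X = 6*(-3279332) = -19675992)
w = -229822 (w = -770 - 229052 = -229822)
(X - 4368057)/(-969*(-685 - 220) + w) = (-19675992 - 4368057)/(-969*(-685 - 220) - 229822) = -24044049/(-969*(-905) - 229822) = -24044049/(876945 - 229822) = -24044049/647123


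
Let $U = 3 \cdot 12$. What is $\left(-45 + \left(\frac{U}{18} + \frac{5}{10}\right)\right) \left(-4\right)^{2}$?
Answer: $-680$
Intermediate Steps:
$U = 36$
$\left(-45 + \left(\frac{U}{18} + \frac{5}{10}\right)\right) \left(-4\right)^{2} = \left(-45 + \left(\frac{36}{18} + \frac{5}{10}\right)\right) \left(-4\right)^{2} = \left(-45 + \left(36 \cdot \frac{1}{18} + 5 \cdot \frac{1}{10}\right)\right) 16 = \left(-45 + \left(2 + \frac{1}{2}\right)\right) 16 = \left(-45 + \frac{5}{2}\right) 16 = \left(- \frac{85}{2}\right) 16 = -680$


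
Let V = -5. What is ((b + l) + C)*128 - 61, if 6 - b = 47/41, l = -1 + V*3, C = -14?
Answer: -134469/41 ≈ -3279.7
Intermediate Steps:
l = -16 (l = -1 - 5*3 = -1 - 15 = -16)
b = 199/41 (b = 6 - 47/41 = 199/41 ≈ 4.8537)
((b + l) + C)*128 - 61 = ((199/41 - 16) - 14)*128 - 61 = (-457/41 - 14)*128 - 61 = -1031/41*128 - 61 = -131968/41 - 61 = -134469/41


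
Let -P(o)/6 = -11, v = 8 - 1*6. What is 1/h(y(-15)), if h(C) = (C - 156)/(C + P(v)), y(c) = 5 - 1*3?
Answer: -34/77 ≈ -0.44156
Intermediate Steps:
y(c) = 2 (y(c) = 5 - 3 = 2)
v = 2 (v = 8 - 6 = 2)
P(o) = 66 (P(o) = -6*(-11) = 66)
h(C) = (-156 + C)/(66 + C) (h(C) = (C - 156)/(C + 66) = (-156 + C)/(66 + C))
1/h(y(-15)) = 1/((-156 + 2)/(66 + 2)) = 1/(-154/68) = 1/((1/68)*(-154)) = 1/(-77/34) = -34/77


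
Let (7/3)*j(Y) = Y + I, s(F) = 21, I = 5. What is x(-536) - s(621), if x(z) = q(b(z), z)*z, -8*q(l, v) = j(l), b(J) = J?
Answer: -106878/7 ≈ -15268.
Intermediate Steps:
j(Y) = 15/7 + 3*Y/7 (j(Y) = 3*(Y + 5)/7 = 3*(5 + Y)/7 = 15/7 + 3*Y/7)
q(l, v) = -15/56 - 3*l/56 (q(l, v) = -(15/7 + 3*l/7)/8 = -15/56 - 3*l/56)
x(z) = z*(-15/56 - 3*z/56) (x(z) = (-15/56 - 3*z/56)*z = z*(-15/56 - 3*z/56))
x(-536) - s(621) = -3/56*(-536)*(5 - 536) - 1*21 = -3/56*(-536)*(-531) - 21 = -106731/7 - 21 = -106878/7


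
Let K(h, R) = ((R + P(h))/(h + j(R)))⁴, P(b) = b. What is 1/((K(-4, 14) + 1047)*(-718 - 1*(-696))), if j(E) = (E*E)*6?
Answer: -58960406408/1358094001208747 ≈ -4.3414e-5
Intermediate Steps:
j(E) = 6*E² (j(E) = E²*6 = 6*E²)
K(h, R) = (R + h)⁴/(h + 6*R²)⁴ (K(h, R) = ((R + h)/(h + 6*R²))⁴ = (R + h)⁴/(h + 6*R²)⁴)
1/((K(-4, 14) + 1047)*(-718 - 1*(-696))) = 1/(((14 - 4)⁴/(-4 + 6*14²)⁴ + 1047)*(-718 - 1*(-696))) = 1/((10⁴/(-4 + 6*196)⁴ + 1047)*(-718 + 696)) = 1/((10000/(-4 + 1176)⁴ + 1047)*(-22)) = 1/((10000/1172⁴ + 1047)*(-22)) = 1/((10000*(1/1886733005056) + 1047)*(-22)) = 1/((625/117920812816 + 1047)*(-22)) = 1/((123463091018977/117920812816)*(-22)) = 1/(-1358094001208747/58960406408) = -58960406408/1358094001208747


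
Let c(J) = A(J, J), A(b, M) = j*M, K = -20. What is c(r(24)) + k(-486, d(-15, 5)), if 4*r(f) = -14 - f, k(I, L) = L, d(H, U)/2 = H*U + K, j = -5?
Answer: -285/2 ≈ -142.50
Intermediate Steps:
A(b, M) = -5*M
d(H, U) = -40 + 2*H*U (d(H, U) = 2*(H*U - 20) = 2*(-20 + H*U) = -40 + 2*H*U)
r(f) = -7/2 - f/4 (r(f) = (-14 - f)/4 = -7/2 - f/4)
c(J) = -5*J
c(r(24)) + k(-486, d(-15, 5)) = -5*(-7/2 - ¼*24) + (-40 + 2*(-15)*5) = -5*(-7/2 - 6) + (-40 - 150) = -5*(-19/2) - 190 = 95/2 - 190 = -285/2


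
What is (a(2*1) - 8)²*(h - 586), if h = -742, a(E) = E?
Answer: -47808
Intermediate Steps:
(a(2*1) - 8)²*(h - 586) = (2*1 - 8)²*(-742 - 586) = (2 - 8)²*(-1328) = (-6)²*(-1328) = 36*(-1328) = -47808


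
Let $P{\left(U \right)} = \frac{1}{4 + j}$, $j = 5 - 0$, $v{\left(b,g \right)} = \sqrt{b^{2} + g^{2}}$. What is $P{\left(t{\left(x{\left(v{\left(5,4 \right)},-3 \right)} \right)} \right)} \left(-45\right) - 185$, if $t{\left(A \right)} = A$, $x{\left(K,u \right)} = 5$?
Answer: $-190$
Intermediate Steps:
$j = 5$ ($j = 5 + 0 = 5$)
$P{\left(U \right)} = \frac{1}{9}$ ($P{\left(U \right)} = \frac{1}{4 + 5} = \frac{1}{9}$)
$P{\left(t{\left(x{\left(v{\left(5,4 \right)},-3 \right)} \right)} \right)} \left(-45\right) - 185 = \frac{1}{9} \left(-45\right) - 185 = -5 - 185 = -190$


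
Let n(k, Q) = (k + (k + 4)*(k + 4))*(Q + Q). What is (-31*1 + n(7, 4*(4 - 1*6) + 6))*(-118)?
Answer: 64074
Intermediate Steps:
n(k, Q) = 2*Q*(k + (4 + k)**2) (n(k, Q) = (k + (4 + k)*(4 + k))*(2*Q) = (k + (4 + k)**2)*(2*Q) = 2*Q*(k + (4 + k)**2))
(-31*1 + n(7, 4*(4 - 1*6) + 6))*(-118) = (-31*1 + 2*(4*(4 - 1*6) + 6)*(7 + (4 + 7)**2))*(-118) = (-31 + 2*(4*(4 - 6) + 6)*(7 + 11**2))*(-118) = (-31 + 2*(4*(-2) + 6)*(7 + 121))*(-118) = (-31 + 2*(-8 + 6)*128)*(-118) = (-31 + 2*(-2)*128)*(-118) = (-31 - 512)*(-118) = -543*(-118) = 64074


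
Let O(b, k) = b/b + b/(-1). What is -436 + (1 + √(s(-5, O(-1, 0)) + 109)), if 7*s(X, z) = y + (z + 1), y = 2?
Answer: -435 + 16*√21/7 ≈ -424.53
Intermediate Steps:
O(b, k) = 1 - b (O(b, k) = 1 + b*(-1) = 1 - b)
s(X, z) = 3/7 + z/7 (s(X, z) = (2 + (z + 1))/7 = (2 + (1 + z))/7 = (3 + z)/7 = 3/7 + z/7)
-436 + (1 + √(s(-5, O(-1, 0)) + 109)) = -436 + (1 + √((3/7 + (1 - 1*(-1))/7) + 109)) = -436 + (1 + √((3/7 + (1 + 1)/7) + 109)) = -436 + (1 + √((3/7 + (⅐)*2) + 109)) = -436 + (1 + √((3/7 + 2/7) + 109)) = -436 + (1 + √(5/7 + 109)) = -436 + (1 + √(768/7)) = -436 + (1 + 16*√21/7) = -435 + 16*√21/7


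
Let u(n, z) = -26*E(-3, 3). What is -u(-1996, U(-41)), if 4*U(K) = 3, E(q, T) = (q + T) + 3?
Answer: 78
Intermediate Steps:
E(q, T) = 3 + T + q (E(q, T) = (T + q) + 3 = 3 + T + q)
U(K) = ¾ (U(K) = (¼)*3 = ¾)
u(n, z) = -78 (u(n, z) = -26*(3 + 3 - 3) = -26*3 = -78)
-u(-1996, U(-41)) = -1*(-78) = 78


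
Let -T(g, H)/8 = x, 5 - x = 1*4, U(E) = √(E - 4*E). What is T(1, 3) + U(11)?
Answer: -8 + I*√33 ≈ -8.0 + 5.7446*I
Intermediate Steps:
U(E) = √3*√(-E) (U(E) = √(-3*E) = √3*√(-E))
x = 1 (x = 5 - 4 = 1)
T(g, H) = -8 (T(g, H) = -8*1 = -8)
T(1, 3) + U(11) = -8 + √3*√(-1*11) = -8 + √3*√(-11) = -8 + √3*(I*√11) = -8 + I*√33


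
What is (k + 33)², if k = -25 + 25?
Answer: 1089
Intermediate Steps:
k = 0
(k + 33)² = (0 + 33)² = 33² = 1089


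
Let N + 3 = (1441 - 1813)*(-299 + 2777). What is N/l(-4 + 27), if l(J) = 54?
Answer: -307273/18 ≈ -17071.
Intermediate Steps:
N = -921819 (N = -3 + (1441 - 1813)*(-299 + 2777) = -3 - 372*2478 = -3 - 921816 = -921819)
N/l(-4 + 27) = -921819/54 = -921819*1/54 = -307273/18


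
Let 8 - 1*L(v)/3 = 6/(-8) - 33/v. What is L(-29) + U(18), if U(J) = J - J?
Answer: 2649/116 ≈ 22.836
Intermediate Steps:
U(J) = 0
L(v) = 105/4 + 99/v (L(v) = 24 - 3*(6/(-8) - 33/v) = 24 - 3*(6*(-1/8) - 33/v) = 24 - 3*(-3/4 - 33/v) = 24 + (9/4 + 99/v) = 105/4 + 99/v)
L(-29) + U(18) = (105/4 + 99/(-29)) + 0 = (105/4 + 99*(-1/29)) + 0 = (105/4 - 99/29) + 0 = 2649/116 + 0 = 2649/116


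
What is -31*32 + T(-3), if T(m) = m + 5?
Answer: -990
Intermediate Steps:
T(m) = 5 + m
-31*32 + T(-3) = -31*32 + (5 - 3) = -992 + 2 = -990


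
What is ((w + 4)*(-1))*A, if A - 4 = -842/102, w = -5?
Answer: -217/51 ≈ -4.2549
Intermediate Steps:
A = -217/51 (A = 4 - 842/102 = 4 - 842*1/102 = 4 - 421/51 = -217/51 ≈ -4.2549)
((w + 4)*(-1))*A = ((-5 + 4)*(-1))*(-217/51) = -1*(-1)*(-217/51) = 1*(-217/51) = -217/51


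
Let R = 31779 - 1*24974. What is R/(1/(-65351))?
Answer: -444713555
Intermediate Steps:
R = 6805 (R = 31779 - 24974 = 6805)
R/(1/(-65351)) = 6805/(1/(-65351)) = 6805/(-1/65351) = 6805*(-65351) = -444713555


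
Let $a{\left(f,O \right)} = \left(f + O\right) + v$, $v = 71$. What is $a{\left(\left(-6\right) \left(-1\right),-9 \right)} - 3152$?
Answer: $-3084$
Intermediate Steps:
$a{\left(f,O \right)} = 71 + O + f$ ($a{\left(f,O \right)} = \left(f + O\right) + 71 = \left(O + f\right) + 71 = 71 + O + f$)
$a{\left(\left(-6\right) \left(-1\right),-9 \right)} - 3152 = \left(71 - 9 - -6\right) - 3152 = \left(71 - 9 + 6\right) - 3152 = 68 - 3152 = -3084$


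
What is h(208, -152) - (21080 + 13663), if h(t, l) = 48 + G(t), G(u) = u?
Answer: -34487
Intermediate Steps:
h(t, l) = 48 + t
h(208, -152) - (21080 + 13663) = (48 + 208) - (21080 + 13663) = 256 - 1*34743 = 256 - 34743 = -34487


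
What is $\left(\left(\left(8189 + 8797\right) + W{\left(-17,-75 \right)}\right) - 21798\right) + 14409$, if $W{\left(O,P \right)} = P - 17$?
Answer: $9505$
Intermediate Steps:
$W{\left(O,P \right)} = -17 + P$ ($W{\left(O,P \right)} = P - 17 = -17 + P$)
$\left(\left(\left(8189 + 8797\right) + W{\left(-17,-75 \right)}\right) - 21798\right) + 14409 = \left(\left(\left(8189 + 8797\right) - 92\right) - 21798\right) + 14409 = \left(\left(16986 - 92\right) - 21798\right) + 14409 = \left(16894 - 21798\right) + 14409 = -4904 + 14409 = 9505$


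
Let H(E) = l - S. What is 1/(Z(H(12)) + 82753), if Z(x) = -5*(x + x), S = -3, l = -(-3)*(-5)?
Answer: 1/82873 ≈ 1.2067e-5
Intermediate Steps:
l = -15 (l = -3*5 = -15)
H(E) = -12 (H(E) = -15 - 1*(-3) = -15 + 3 = -12)
Z(x) = -10*x
1/(Z(H(12)) + 82753) = 1/(-10*(-12) + 82753) = 1/(120 + 82753) = 1/82873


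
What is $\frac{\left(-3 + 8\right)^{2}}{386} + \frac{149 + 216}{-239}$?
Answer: $- \frac{134915}{92254} \approx -1.4624$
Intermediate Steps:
$\frac{\left(-3 + 8\right)^{2}}{386} + \frac{149 + 216}{-239} = 5^{2} \cdot \frac{1}{386} + 365 \left(- \frac{1}{239}\right) = 25 \cdot \frac{1}{386} - \frac{365}{239} = \frac{25}{386} - \frac{365}{239} = - \frac{134915}{92254}$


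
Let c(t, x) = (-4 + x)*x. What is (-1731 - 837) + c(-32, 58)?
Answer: 564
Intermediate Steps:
c(t, x) = x*(-4 + x)
(-1731 - 837) + c(-32, 58) = (-1731 - 837) + 58*(-4 + 58) = -2568 + 58*54 = -2568 + 3132 = 564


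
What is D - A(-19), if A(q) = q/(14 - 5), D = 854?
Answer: 7705/9 ≈ 856.11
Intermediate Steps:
A(q) = q/9
D - A(-19) = 854 - (-19)/9 = 854 - 1*(-19/9) = 854 + 19/9 = 7705/9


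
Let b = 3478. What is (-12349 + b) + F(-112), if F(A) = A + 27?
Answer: -8956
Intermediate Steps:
F(A) = 27 + A
(-12349 + b) + F(-112) = (-12349 + 3478) + (27 - 112) = -8871 - 85 = -8956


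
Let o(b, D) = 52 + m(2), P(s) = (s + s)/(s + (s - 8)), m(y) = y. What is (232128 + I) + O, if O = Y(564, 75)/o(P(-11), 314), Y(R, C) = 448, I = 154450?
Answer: 10437830/27 ≈ 3.8659e+5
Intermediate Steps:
P(s) = 2*s/(-8 + 2*s) (P(s) = (2*s)/(s + (-8 + s)) = (2*s)/(-8 + 2*s) = 2*s/(-8 + 2*s))
o(b, D) = 54 (o(b, D) = 52 + 2 = 54)
O = 224/27 (O = 448/54 = 448*(1/54) = 224/27 ≈ 8.2963)
(232128 + I) + O = (232128 + 154450) + 224/27 = 386578 + 224/27 = 10437830/27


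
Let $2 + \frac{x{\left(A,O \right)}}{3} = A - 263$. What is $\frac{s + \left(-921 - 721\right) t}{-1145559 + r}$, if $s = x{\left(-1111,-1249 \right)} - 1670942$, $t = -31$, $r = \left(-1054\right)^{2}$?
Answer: $\frac{232024}{4949} \approx 46.883$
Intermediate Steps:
$r = 1110916$
$x{\left(A,O \right)} = -795 + 3 A$ ($x{\left(A,O \right)} = -6 + 3 \left(A - 263\right) = -6 + 3 \left(-263 + A\right) = -6 + \left(-789 + 3 A\right) = -795 + 3 A$)
$s = -1675070$ ($s = \left(-795 + 3 \left(-1111\right)\right) - 1670942 = \left(-795 - 3333\right) - 1670942 = -4128 - 1670942 = -1675070$)
$\frac{s + \left(-921 - 721\right) t}{-1145559 + r} = \frac{-1675070 + \left(-921 - 721\right) \left(-31\right)}{-1145559 + 1110916} = \frac{-1675070 - -50902}{-34643} = \left(-1675070 + 50902\right) \left(- \frac{1}{34643}\right) = \left(-1624168\right) \left(- \frac{1}{34643}\right) = \frac{232024}{4949}$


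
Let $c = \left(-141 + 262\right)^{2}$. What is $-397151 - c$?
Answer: $-411792$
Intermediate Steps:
$c = 14641$ ($c = 121^{2} = 14641$)
$-397151 - c = -397151 - 14641 = -411792$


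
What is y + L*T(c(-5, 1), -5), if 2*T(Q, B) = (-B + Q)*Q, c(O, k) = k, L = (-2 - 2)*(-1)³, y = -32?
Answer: -20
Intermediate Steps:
L = 4 (L = -4*(-1) = 4)
T(Q, B) = Q*(Q - B)/2 (T(Q, B) = ((-B + Q)*Q)/2 = ((Q - B)*Q)/2 = (Q*(Q - B))/2 = Q*(Q - B)/2)
y + L*T(c(-5, 1), -5) = -32 + 4*((½)*1*(1 - 1*(-5))) = -32 + 4*((½)*1*(1 + 5)) = -32 + 4*((½)*1*6) = -32 + 4*3 = -32 + 12 = -20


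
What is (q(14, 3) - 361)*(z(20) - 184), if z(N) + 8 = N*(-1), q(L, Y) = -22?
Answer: 81196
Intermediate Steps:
z(N) = -8 - N (z(N) = -8 + N*(-1) = -8 - N)
(q(14, 3) - 361)*(z(20) - 184) = (-22 - 361)*((-8 - 1*20) - 184) = -383*((-8 - 20) - 184) = -383*(-28 - 184) = -383*(-212) = 81196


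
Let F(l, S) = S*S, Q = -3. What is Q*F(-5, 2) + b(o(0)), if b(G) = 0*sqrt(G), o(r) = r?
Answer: -12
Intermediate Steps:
F(l, S) = S**2
b(G) = 0
Q*F(-5, 2) + b(o(0)) = -3*2**2 + 0 = -3*4 + 0 = -12 + 0 = -12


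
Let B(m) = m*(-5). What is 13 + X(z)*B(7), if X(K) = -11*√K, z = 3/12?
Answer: 411/2 ≈ 205.50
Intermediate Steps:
z = ¼ (z = 3*(1/12) = ¼ ≈ 0.25000)
B(m) = -5*m
13 + X(z)*B(7) = 13 + (-11*√(¼))*(-5*7) = 13 - 11*½*(-35) = 13 - 11/2*(-35) = 13 + 385/2 = 411/2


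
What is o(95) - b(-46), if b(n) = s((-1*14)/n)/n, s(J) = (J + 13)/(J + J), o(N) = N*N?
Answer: 2906203/322 ≈ 9025.5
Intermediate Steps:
o(N) = N²
s(J) = (13 + J)/(2*J) (s(J) = (13 + J)/((2*J)) = (13 + J)*(1/(2*J)) = (13 + J)/(2*J))
b(n) = -13/28 + 1/(2*n) (b(n) = ((13 + (-1*14)/n)/(2*(((-1*14)/n))))/n = ((13 - 14/n)/(2*((-14/n))))/n = ((-n/14)*(13 - 14/n)/2)/n = (-n*(13 - 14/n)/28)/n = -13/28 + 1/(2*n))
o(95) - b(-46) = 95² - (14 - 13*(-46))/(28*(-46)) = 9025 - (-1)*(14 + 598)/(28*46) = 9025 - (-1)*612/(28*46) = 9025 - 1*(-153/322) = 9025 + 153/322 = 2906203/322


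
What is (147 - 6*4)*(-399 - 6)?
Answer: -49815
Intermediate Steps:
(147 - 6*4)*(-399 - 6) = (147 - 24)*(-405) = 123*(-405) = -49815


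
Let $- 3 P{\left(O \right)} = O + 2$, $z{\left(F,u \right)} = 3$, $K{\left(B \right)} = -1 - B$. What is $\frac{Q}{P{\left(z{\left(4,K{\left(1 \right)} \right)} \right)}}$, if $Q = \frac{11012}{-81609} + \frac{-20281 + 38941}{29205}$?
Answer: $- \frac{2426704}{8024885} \approx -0.3024$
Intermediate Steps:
$P{\left(O \right)} = - \frac{2}{3} - \frac{O}{3}$ ($P{\left(O \right)} = - \frac{O + 2}{3} = - \frac{2 + O}{3} = - \frac{2}{3} - \frac{O}{3}$)
$Q = \frac{2426704}{4814931}$ ($Q = 11012 \left(- \frac{1}{81609}\right) + 18660 \cdot \frac{1}{29205} = - \frac{11012}{81609} + \frac{1244}{1947} = \frac{2426704}{4814931} \approx 0.504$)
$\frac{Q}{P{\left(z{\left(4,K{\left(1 \right)} \right)} \right)}} = \frac{1}{- \frac{2}{3} - 1} \cdot \frac{2426704}{4814931} = \frac{1}{- \frac{5}{3}} \cdot \frac{2426704}{4814931} = \left(- \frac{3}{5}\right) \frac{2426704}{4814931} = - \frac{2426704}{8024885}$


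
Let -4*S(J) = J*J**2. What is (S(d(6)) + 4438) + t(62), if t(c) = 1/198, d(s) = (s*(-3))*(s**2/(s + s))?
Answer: 8673193/198 ≈ 43804.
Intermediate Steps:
d(s) = -3*s**2/2 (d(s) = (-3*s)*(s**2/((2*s))) = (-3*s)*((1/(2*s))*s**2) = (-3*s)*(s/2) = -3*s**2/2)
S(J) = -J**3/4 (S(J) = -J*J**2/4 = -J**3/4)
t(c) = 1/198
(S(d(6)) + 4438) + t(62) = (-(-3/2*6**2)**3/4 + 4438) + 1/198 = (-(-3/2*36)**3/4 + 4438) + 1/198 = (-1/4*(-54)**3 + 4438) + 1/198 = (-1/4*(-157464) + 4438) + 1/198 = (39366 + 4438) + 1/198 = 43804 + 1/198 = 8673193/198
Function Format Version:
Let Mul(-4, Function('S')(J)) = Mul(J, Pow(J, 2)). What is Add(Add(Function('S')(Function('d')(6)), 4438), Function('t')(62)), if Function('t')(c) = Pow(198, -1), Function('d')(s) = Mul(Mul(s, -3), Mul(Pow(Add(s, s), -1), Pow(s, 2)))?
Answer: Rational(8673193, 198) ≈ 43804.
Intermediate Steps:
Function('d')(s) = Mul(Rational(-3, 2), Pow(s, 2)) (Function('d')(s) = Mul(Mul(-3, s), Mul(Pow(Mul(2, s), -1), Pow(s, 2))) = Mul(Mul(-3, s), Mul(Mul(Rational(1, 2), Pow(s, -1)), Pow(s, 2))) = Mul(Mul(-3, s), Mul(Rational(1, 2), s)) = Mul(Rational(-3, 2), Pow(s, 2)))
Function('S')(J) = Mul(Rational(-1, 4), Pow(J, 3)) (Function('S')(J) = Mul(Rational(-1, 4), Mul(J, Pow(J, 2))) = Mul(Rational(-1, 4), Pow(J, 3)))
Function('t')(c) = Rational(1, 198)
Add(Add(Function('S')(Function('d')(6)), 4438), Function('t')(62)) = Add(Add(Mul(Rational(-1, 4), Pow(Mul(Rational(-3, 2), Pow(6, 2)), 3)), 4438), Rational(1, 198)) = Add(Add(Mul(Rational(-1, 4), Pow(Mul(Rational(-3, 2), 36), 3)), 4438), Rational(1, 198)) = Add(Add(Mul(Rational(-1, 4), Pow(-54, 3)), 4438), Rational(1, 198)) = Add(Add(Mul(Rational(-1, 4), -157464), 4438), Rational(1, 198)) = Add(Add(39366, 4438), Rational(1, 198)) = Add(43804, Rational(1, 198)) = Rational(8673193, 198)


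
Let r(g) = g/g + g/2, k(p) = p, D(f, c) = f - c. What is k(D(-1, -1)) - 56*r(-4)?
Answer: 56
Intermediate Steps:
r(g) = 1 + g/2 (r(g) = 1 + g*(1/2) = 1 + g/2)
k(D(-1, -1)) - 56*r(-4) = (-1 - 1*(-1)) - 56*(1 + (1/2)*(-4)) = (-1 + 1) - 56*(1 - 2) = 0 - 56*(-1) = 0 + 56 = 56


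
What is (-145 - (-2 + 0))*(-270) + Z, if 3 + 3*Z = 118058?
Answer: 233885/3 ≈ 77962.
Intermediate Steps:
Z = 118055/3 (Z = -1 + (⅓)*118058 = -1 + 118058/3 = 118055/3 ≈ 39352.)
(-145 - (-2 + 0))*(-270) + Z = (-145 - (-2 + 0))*(-270) + 118055/3 = (-145 - 1*(-2))*(-270) + 118055/3 = (-145 + 2)*(-270) + 118055/3 = -143*(-270) + 118055/3 = 38610 + 118055/3 = 233885/3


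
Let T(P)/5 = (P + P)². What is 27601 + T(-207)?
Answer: 884581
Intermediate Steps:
T(P) = 20*P² (T(P) = 5*(P + P)² = 5*(2*P)² = 5*(4*P²) = 20*P²)
27601 + T(-207) = 27601 + 20*(-207)² = 27601 + 20*42849 = 27601 + 856980 = 884581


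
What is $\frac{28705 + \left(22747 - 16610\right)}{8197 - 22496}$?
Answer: $- \frac{34842}{14299} \approx -2.4367$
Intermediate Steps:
$\frac{28705 + \left(22747 - 16610\right)}{8197 - 22496} = \frac{28705 + \left(22747 - 16610\right)}{-14299} = \left(28705 + 6137\right) \left(- \frac{1}{14299}\right) = 34842 \left(- \frac{1}{14299}\right) = - \frac{34842}{14299}$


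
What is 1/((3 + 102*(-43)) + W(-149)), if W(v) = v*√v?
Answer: I/(-4383*I + 149*√149) ≈ -0.00019464 + 8.0768e-5*I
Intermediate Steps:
W(v) = v^(3/2)
1/((3 + 102*(-43)) + W(-149)) = 1/((3 + 102*(-43)) + (-149)^(3/2)) = 1/((3 - 4386) - 149*I*√149) = 1/(-4383 - 149*I*√149)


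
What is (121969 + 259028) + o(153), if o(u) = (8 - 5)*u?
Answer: 381456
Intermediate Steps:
o(u) = 3*u
(121969 + 259028) + o(153) = (121969 + 259028) + 3*153 = 380997 + 459 = 381456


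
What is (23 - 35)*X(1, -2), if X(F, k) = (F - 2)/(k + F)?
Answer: -12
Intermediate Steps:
X(F, k) = (-2 + F)/(F + k)
(23 - 35)*X(1, -2) = (23 - 35)*((-2 + 1)/(1 - 2)) = -12*(-1)/(-1) = -(-12)*(-1) = -12*1 = -12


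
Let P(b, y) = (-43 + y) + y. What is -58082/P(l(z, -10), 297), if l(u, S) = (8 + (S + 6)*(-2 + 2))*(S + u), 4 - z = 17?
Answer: -58082/551 ≈ -105.41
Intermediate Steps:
z = -13 (z = 4 - 1*17 = 4 - 17 = -13)
l(u, S) = 8*S + 8*u (l(u, S) = (8 + (6 + S)*0)*(S + u) = (8 + 0)*(S + u) = 8*(S + u) = 8*S + 8*u)
P(b, y) = -43 + 2*y
-58082/P(l(z, -10), 297) = -58082/(-43 + 2*297) = -58082/(-43 + 594) = -58082/551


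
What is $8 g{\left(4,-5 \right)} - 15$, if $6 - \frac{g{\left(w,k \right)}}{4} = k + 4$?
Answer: $209$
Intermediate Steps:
$g{\left(w,k \right)} = 8 - 4 k$ ($g{\left(w,k \right)} = 24 - 4 \left(k + 4\right) = 24 - 4 \left(4 + k\right) = 24 - \left(16 + 4 k\right) = 8 - 4 k$)
$8 g{\left(4,-5 \right)} - 15 = 8 \left(8 - -20\right) - 15 = 8 \left(8 + 20\right) - 15 = 8 \cdot 28 - 15 = 224 - 15 = 209$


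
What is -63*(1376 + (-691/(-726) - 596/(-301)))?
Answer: -903997389/10406 ≈ -86873.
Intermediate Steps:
-63*(1376 + (-691/(-726) - 596/(-301))) = -63*(1376 + (-691*(-1/726) - 596*(-1/301))) = -63*(1376 + (691/726 + 596/301)) = -63*(1376 + 640687/218526) = -63*301332463/218526 = -903997389/10406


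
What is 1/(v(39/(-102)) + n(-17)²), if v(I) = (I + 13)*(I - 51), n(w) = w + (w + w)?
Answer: 1156/2257293 ≈ 0.00051212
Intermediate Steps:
n(w) = 3*w (n(w) = w + 2*w = 3*w)
v(I) = (-51 + I)*(13 + I) (v(I) = (13 + I)*(-51 + I) = (-51 + I)*(13 + I))
1/(v(39/(-102)) + n(-17)²) = 1/((-663 + (39/(-102))² - 1482/(-102)) + (3*(-17))²) = 1/((-663 + (39*(-1/102))² - 1482*(-1)/102) + (-51)²) = 1/((-663 + (-13/34)² - 38*(-13/34)) + 2601) = 1/((-663 + 169/1156 + 247/17) + 2601) = 1/(-749463/1156 + 2601) = 1/(2257293/1156) = 1156/2257293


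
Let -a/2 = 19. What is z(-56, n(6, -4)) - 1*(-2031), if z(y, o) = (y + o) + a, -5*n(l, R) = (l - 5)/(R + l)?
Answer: 19369/10 ≈ 1936.9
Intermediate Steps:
a = -38 (a = -2*19 = -38)
n(l, R) = -(-5 + l)/(5*(R + l)) (n(l, R) = -(l - 5)/(5*(R + l)) = -(-5 + l)/(5*(R + l)))
z(y, o) = -38 + o + y (z(y, o) = (y + o) - 38 = (o + y) - 38 = -38 + o + y)
z(-56, n(6, -4)) - 1*(-2031) = (-38 + (1 - 1/5*6)/(-4 + 6) - 56) - 1*(-2031) = (-38 + (1 - 6/5)/2 - 56) + 2031 = (-38 + (1/2)*(-1/5) - 56) + 2031 = (-38 - 1/10 - 56) + 2031 = -941/10 + 2031 = 19369/10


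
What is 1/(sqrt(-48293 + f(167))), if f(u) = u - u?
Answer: -I*sqrt(48293)/48293 ≈ -0.0045505*I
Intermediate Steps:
f(u) = 0
1/(sqrt(-48293 + f(167))) = 1/(sqrt(-48293 + 0)) = 1/(sqrt(-48293)) = 1/(I*sqrt(48293)) = -I*sqrt(48293)/48293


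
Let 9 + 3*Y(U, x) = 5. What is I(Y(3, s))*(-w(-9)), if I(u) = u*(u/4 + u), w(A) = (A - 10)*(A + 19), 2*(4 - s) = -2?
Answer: 3800/9 ≈ 422.22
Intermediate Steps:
s = 5 (s = 4 - ½*(-2) = 4 + 1 = 5)
w(A) = (-10 + A)*(19 + A)
Y(U, x) = -4/3 (Y(U, x) = -3 + (⅓)*5 = -3 + 5/3 = -4/3)
I(u) = 5*u²/4 (I(u) = u*(u*(¼) + u) = u*(u/4 + u) = u*(5*u/4) = 5*u²/4)
I(Y(3, s))*(-w(-9)) = (5*(-4/3)²/4)*(-(-190 + (-9)² + 9*(-9))) = ((5/4)*(16/9))*(-(-190 + 81 - 81)) = 20*(-1*(-190))/9 = (20/9)*190 = 3800/9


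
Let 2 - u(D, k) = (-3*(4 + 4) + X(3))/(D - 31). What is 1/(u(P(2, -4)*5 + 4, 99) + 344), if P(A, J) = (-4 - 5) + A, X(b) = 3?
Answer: 62/21431 ≈ 0.0028930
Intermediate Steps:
P(A, J) = -9 + A
u(D, k) = 2 + 21/(-31 + D) (u(D, k) = 2 - (-3*(4 + 4) + 3)/(D - 31) = 2 - (-3*8 + 3)/(-31 + D) = 2 - (-24 + 3)/(-31 + D) = 2 - (-21)/(-31 + D) = 2 + 21/(-31 + D))
1/(u(P(2, -4)*5 + 4, 99) + 344) = 1/((-41 + 2*((-9 + 2)*5 + 4))/(-31 + ((-9 + 2)*5 + 4)) + 344) = 1/((-41 + 2*(-7*5 + 4))/(-31 + (-7*5 + 4)) + 344) = 1/((-41 + 2*(-35 + 4))/(-31 + (-35 + 4)) + 344) = 1/((-41 + 2*(-31))/(-31 - 31) + 344) = 1/((-41 - 62)/(-62) + 344) = 1/(-1/62*(-103) + 344) = 1/(103/62 + 344) = 1/(21431/62) = 62/21431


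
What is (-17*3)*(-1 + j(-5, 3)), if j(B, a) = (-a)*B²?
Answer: 3876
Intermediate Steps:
j(B, a) = -a*B²
(-17*3)*(-1 + j(-5, 3)) = (-17*3)*(-1 - 1*3*(-5)²) = -51*(-1 - 1*3*25) = -51*(-1 - 75) = -51*(-76) = 3876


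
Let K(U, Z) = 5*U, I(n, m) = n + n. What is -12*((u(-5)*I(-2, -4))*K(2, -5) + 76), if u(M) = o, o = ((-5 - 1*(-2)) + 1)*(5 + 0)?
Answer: -5712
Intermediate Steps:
I(n, m) = 2*n
o = -10 (o = ((-5 + 2) + 1)*5 = (-3 + 1)*5 = -2*5 = -10)
u(M) = -10
-12*((u(-5)*I(-2, -4))*K(2, -5) + 76) = -12*((-20*(-2))*(5*2) + 76) = -12*(-10*(-4)*10 + 76) = -12*(40*10 + 76) = -12*(400 + 76) = -12*476 = -5712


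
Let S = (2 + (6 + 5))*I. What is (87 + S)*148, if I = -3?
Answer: 7104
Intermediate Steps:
S = -39 (S = (2 + (6 + 5))*(-3) = (2 + 11)*(-3) = 13*(-3) = -39)
(87 + S)*148 = (87 - 39)*148 = 48*148 = 7104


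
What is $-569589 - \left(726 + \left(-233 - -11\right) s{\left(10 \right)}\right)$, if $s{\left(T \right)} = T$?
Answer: $-568095$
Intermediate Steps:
$-569589 - \left(726 + \left(-233 - -11\right) s{\left(10 \right)}\right) = -569589 - \left(726 + \left(-233 - -11\right) 10\right) = -569589 - \left(726 + \left(-233 + \left(-106 + 117\right)\right) 10\right) = -569589 - \left(726 + \left(-233 + 11\right) 10\right) = -569589 - \left(726 - 2220\right) = -569589 - -1494 = -569589 + 1494 = -568095$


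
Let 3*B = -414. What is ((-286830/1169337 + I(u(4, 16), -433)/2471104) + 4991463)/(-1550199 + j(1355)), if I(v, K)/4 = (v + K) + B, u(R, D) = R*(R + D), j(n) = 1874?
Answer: -1201924821859145503/372830639344430800 ≈ -3.2238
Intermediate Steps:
B = -138 (B = (1/3)*(-414) = -138)
u(R, D) = R*(D + R)
I(v, K) = -552 + 4*K + 4*v (I(v, K) = 4*((v + K) - 138) = 4*((K + v) - 138) = 4*(-138 + K + v) = -552 + 4*K + 4*v)
((-286830/1169337 + I(u(4, 16), -433)/2471104) + 4991463)/(-1550199 + j(1355)) = ((-286830/1169337 + (-552 + 4*(-433) + 4*(4*(16 + 4)))/2471104) + 4991463)/(-1550199 + 1874) = ((-286830*1/1169337 + (-552 - 1732 + 4*(4*20))*(1/2471104)) + 4991463)/(-1548325) = ((-95610/389779 + (-552 - 1732 + 4*80)*(1/2471104)) + 4991463)*(-1/1548325) = ((-95610/389779 + (-552 - 1732 + 320)*(1/2471104)) + 4991463)*(-1/1548325) = ((-95610/389779 - 1964*1/2471104) + 4991463)*(-1/1548325) = ((-95610/389779 - 491/617776) + 4991463)*(-1/1548325) = (-59256944849/240796111504 + 4991463)*(-1/1548325) = (1201924821859145503/240796111504)*(-1/1548325) = -1201924821859145503/372830639344430800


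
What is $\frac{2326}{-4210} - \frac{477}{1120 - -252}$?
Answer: $- \frac{2599721}{2888060} \approx -0.90016$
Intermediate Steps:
$\frac{2326}{-4210} - \frac{477}{1120 - -252} = 2326 \left(- \frac{1}{4210}\right) - \frac{477}{1120 + 252} = - \frac{1163}{2105} - \frac{477}{1372} = - \frac{2599721}{2888060}$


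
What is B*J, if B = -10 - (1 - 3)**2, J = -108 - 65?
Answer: 2422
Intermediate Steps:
J = -173
B = -14 (B = -10 - 1*(-2)**2 = -10 - 1*4 = -10 - 4 = -14)
B*J = -14*(-173) = 2422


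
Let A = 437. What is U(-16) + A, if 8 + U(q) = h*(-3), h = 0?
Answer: 429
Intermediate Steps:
U(q) = -8 (U(q) = -8 + 0*(-3) = -8 + 0 = -8)
U(-16) + A = -8 + 437 = 429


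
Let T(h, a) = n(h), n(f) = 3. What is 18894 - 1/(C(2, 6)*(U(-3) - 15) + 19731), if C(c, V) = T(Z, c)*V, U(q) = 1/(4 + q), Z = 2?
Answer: 368036225/19479 ≈ 18894.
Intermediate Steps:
T(h, a) = 3
C(c, V) = 3*V
18894 - 1/(C(2, 6)*(U(-3) - 15) + 19731) = 18894 - 1/((3*6)*(1/(4 - 3) - 15) + 19731) = 18894 - 1/(18*(1/1 - 15) + 19731) = 18894 - 1/(18*(1 - 15) + 19731) = 18894 - 1/(18*(-14) + 19731) = 18894 - 1/(-252 + 19731) = 18894 - 1/19479 = 368036225/19479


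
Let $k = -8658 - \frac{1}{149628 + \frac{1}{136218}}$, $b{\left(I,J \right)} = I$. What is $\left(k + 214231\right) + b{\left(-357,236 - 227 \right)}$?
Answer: $\frac{4182718033200262}{20382026905} \approx 2.0522 \cdot 10^{5}$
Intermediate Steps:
$k = - \frac{176467589079708}{20382026905}$ ($k = -8658 - \frac{1}{149628 + \frac{1}{136218}} = -8658 - \frac{1}{\frac{20382026905}{136218}} = -8658 - \frac{136218}{20382026905} = - \frac{176467589079708}{20382026905} \approx -8658.0$)
$\left(k + 214231\right) + b{\left(-357,236 - 227 \right)} = \left(- \frac{176467589079708}{20382026905} + 214231\right) - 357 = \frac{4189994416805347}{20382026905} - 357 = \frac{4182718033200262}{20382026905}$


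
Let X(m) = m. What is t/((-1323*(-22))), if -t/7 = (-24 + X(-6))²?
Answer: -50/231 ≈ -0.21645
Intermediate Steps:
t = -6300 (t = -7*(-24 - 6)² = -7*(-30)² = -7*900 = -6300)
t/((-1323*(-22))) = -6300/((-1323*(-22))) = -6300/29106 = -6300*1/29106 = -50/231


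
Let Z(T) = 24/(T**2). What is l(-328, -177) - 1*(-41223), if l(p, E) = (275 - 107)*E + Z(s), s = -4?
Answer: 22977/2 ≈ 11489.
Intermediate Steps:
Z(T) = 24/T**2
l(p, E) = 3/2 + 168*E (l(p, E) = (275 - 107)*E + 24/(-4)**2 = 168*E + 24*(1/16) = 168*E + 3/2 = 3/2 + 168*E)
l(-328, -177) - 1*(-41223) = (3/2 + 168*(-177)) - 1*(-41223) = (3/2 - 29736) + 41223 = -59469/2 + 41223 = 22977/2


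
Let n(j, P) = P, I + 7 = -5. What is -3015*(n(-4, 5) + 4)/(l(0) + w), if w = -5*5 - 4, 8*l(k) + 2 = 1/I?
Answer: 2604960/2809 ≈ 927.36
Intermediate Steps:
I = -12 (I = -7 - 5 = -12)
l(k) = -25/96 (l(k) = -¼ + (⅛)/(-12) = -¼ + (⅛)*(-1/12) = -¼ - 1/96 = -25/96)
w = -29 (w = -25 - 4 = -29)
-3015*(n(-4, 5) + 4)/(l(0) + w) = -3015*(5 + 4)/(-25/96 - 29) = -27135/(-2809/96) = -27135*(-96)/2809 = -3015*(-864/2809) = 2604960/2809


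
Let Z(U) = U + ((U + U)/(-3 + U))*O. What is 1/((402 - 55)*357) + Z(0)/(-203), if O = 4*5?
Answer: 1/123879 ≈ 8.0724e-6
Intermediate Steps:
O = 20
Z(U) = U + 40*U/(-3 + U) (Z(U) = U + ((U + U)/(-3 + U))*20 = U + ((2*U)/(-3 + U))*20 = U + (2*U/(-3 + U))*20 = U + 40*U/(-3 + U))
1/((402 - 55)*357) + Z(0)/(-203) = 1/((402 - 55)*357) + (0*(37 + 0)/(-3 + 0))/(-203) = (1/357)/347 + (0*37/(-3))*(-1/203) = (1/347)*(1/357) + (0*(-⅓)*37)*(-1/203) = 1/123879 + 0*(-1/203) = 1/123879 + 0 = 1/123879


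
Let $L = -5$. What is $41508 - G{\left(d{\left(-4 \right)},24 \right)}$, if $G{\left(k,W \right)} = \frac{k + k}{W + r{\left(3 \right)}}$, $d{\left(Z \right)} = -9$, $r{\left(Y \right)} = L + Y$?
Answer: $\frac{456597}{11} \approx 41509.0$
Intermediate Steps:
$r{\left(Y \right)} = -5 + Y$
$G{\left(k,W \right)} = \frac{2 k}{-2 + W}$ ($G{\left(k,W \right)} = \frac{k + k}{W + \left(-5 + 3\right)} = \frac{2 k}{W - 2} = \frac{2 k}{-2 + W}$)
$41508 - G{\left(d{\left(-4 \right)},24 \right)} = 41508 - 2 \left(-9\right) \frac{1}{-2 + 24} = 41508 - 2 \left(-9\right) \frac{1}{22} = 41508 - - \frac{9}{11} = 41508 + \frac{9}{11} = \frac{456597}{11}$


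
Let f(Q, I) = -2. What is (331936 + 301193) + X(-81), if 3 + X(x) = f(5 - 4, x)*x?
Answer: 633288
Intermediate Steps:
X(x) = -3 - 2*x
(331936 + 301193) + X(-81) = (331936 + 301193) + (-3 - 2*(-81)) = 633129 + (-3 + 162) = 633129 + 159 = 633288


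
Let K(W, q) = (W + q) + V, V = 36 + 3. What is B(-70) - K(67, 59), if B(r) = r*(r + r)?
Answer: 9635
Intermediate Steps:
V = 39
B(r) = 2*r**2 (B(r) = r*(2*r) = 2*r**2)
K(W, q) = 39 + W + q (K(W, q) = (W + q) + 39 = 39 + W + q)
B(-70) - K(67, 59) = 2*(-70)**2 - (39 + 67 + 59) = 2*4900 - 1*165 = 9800 - 165 = 9635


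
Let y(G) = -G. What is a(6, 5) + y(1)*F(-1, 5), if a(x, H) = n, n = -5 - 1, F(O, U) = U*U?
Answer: -31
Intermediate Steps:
F(O, U) = U²
n = -6
a(x, H) = -6
a(6, 5) + y(1)*F(-1, 5) = -6 - 1*1*5² = -6 - 1*25 = -6 - 25 = -31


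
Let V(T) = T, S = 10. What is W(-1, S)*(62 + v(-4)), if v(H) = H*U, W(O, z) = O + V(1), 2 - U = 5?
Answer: 0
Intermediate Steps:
U = -3 (U = 2 - 1*5 = 2 - 5 = -3)
W(O, z) = 1 + O (W(O, z) = O + 1 = 1 + O)
v(H) = -3*H (v(H) = H*(-3) = -3*H)
W(-1, S)*(62 + v(-4)) = (1 - 1)*(62 - 3*(-4)) = 0*(62 + 12) = 0*74 = 0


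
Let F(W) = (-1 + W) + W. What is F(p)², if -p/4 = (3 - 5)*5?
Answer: 6241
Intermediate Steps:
p = 40 (p = -4*(3 - 5)*5 = -(-8)*5 = -4*(-10) = 40)
F(W) = -1 + 2*W
F(p)² = (-1 + 2*40)² = (-1 + 80)² = 79² = 6241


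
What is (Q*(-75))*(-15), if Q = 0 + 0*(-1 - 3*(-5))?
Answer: 0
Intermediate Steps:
Q = 0 (Q = 0 + 0*(-1 + 15) = 0 + 0*14 = 0 + 0 = 0)
(Q*(-75))*(-15) = (0*(-75))*(-15) = 0*(-15) = 0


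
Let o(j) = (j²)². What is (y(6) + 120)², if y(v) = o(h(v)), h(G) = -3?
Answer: 40401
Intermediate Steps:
o(j) = j⁴
y(v) = 81 (y(v) = (-3)⁴ = 81)
(y(6) + 120)² = (81 + 120)² = 201² = 40401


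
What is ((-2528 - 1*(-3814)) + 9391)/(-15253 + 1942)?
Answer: -3559/4437 ≈ -0.80212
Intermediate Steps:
((-2528 - 1*(-3814)) + 9391)/(-15253 + 1942) = ((-2528 + 3814) + 9391)/(-13311) = (1286 + 9391)*(-1/13311) = 10677*(-1/13311) = -3559/4437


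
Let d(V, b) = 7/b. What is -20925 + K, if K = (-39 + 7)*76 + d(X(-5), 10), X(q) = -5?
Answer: -233563/10 ≈ -23356.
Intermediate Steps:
K = -24313/10 (K = (-39 + 7)*76 + 7/10 = -32*76 + 7*(⅒) = -2432 + 7/10 = -24313/10 ≈ -2431.3)
-20925 + K = -20925 - 24313/10 = -233563/10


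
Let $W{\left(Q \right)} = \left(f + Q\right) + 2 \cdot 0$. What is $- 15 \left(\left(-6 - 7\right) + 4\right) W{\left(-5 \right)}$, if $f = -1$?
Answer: $-810$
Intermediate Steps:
$W{\left(Q \right)} = -1 + Q$ ($W{\left(Q \right)} = \left(-1 + Q\right) + 2 \cdot 0 = \left(-1 + Q\right) + 0 = -1 + Q$)
$- 15 \left(\left(-6 - 7\right) + 4\right) W{\left(-5 \right)} = - 15 \left(\left(-6 - 7\right) + 4\right) \left(-1 - 5\right) = - 15 \left(-13 + 4\right) \left(-6\right) = \left(-15\right) \left(-9\right) \left(-6\right) = 135 \left(-6\right) = -810$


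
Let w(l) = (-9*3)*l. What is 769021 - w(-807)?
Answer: 747232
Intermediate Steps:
w(l) = -27*l
769021 - w(-807) = 769021 - (-27)*(-807) = 769021 - 1*21789 = 769021 - 21789 = 747232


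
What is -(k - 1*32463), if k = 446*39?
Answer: 15069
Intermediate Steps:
k = 17394
-(k - 1*32463) = -(17394 - 1*32463) = -(17394 - 32463) = -1*(-15069) = 15069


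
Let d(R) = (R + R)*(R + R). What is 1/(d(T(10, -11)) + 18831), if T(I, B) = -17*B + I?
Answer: 1/174067 ≈ 5.7449e-6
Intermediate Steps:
T(I, B) = I - 17*B
d(R) = 4*R² (d(R) = (2*R)*(2*R) = 4*R²)
1/(d(T(10, -11)) + 18831) = 1/(4*(10 - 17*(-11))² + 18831) = 1/(4*(10 + 187)² + 18831) = 1/(4*197² + 18831) = 1/(4*38809 + 18831) = 1/(155236 + 18831) = 1/174067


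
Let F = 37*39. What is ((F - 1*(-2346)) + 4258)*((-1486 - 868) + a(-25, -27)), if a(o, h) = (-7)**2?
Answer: -18548335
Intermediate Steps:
a(o, h) = 49
F = 1443
((F - 1*(-2346)) + 4258)*((-1486 - 868) + a(-25, -27)) = ((1443 - 1*(-2346)) + 4258)*((-1486 - 868) + 49) = ((1443 + 2346) + 4258)*(-2354 + 49) = (3789 + 4258)*(-2305) = 8047*(-2305) = -18548335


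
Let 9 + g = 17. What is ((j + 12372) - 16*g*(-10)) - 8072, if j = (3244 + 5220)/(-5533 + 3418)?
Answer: 11793236/2115 ≈ 5576.0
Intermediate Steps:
g = 8 (g = -9 + 17 = 8)
j = -8464/2115 (j = 8464/(-2115) = 8464*(-1/2115) = -8464/2115 ≈ -4.0019)
((j + 12372) - 16*g*(-10)) - 8072 = ((-8464/2115 + 12372) - 16*8*(-10)) - 8072 = (26158316/2115 - 128*(-10)) - 8072 = (26158316/2115 + 1280) - 8072 = 28865516/2115 - 8072 = 11793236/2115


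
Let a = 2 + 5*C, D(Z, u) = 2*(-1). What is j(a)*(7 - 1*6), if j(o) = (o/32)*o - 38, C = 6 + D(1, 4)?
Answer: -183/8 ≈ -22.875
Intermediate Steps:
D(Z, u) = -2
C = 4 (C = 6 - 2 = 4)
a = 22 (a = 2 + 5*4 = 2 + 20 = 22)
j(o) = -38 + o²/32 (j(o) = (o*(1/32))*o - 38 = (o/32)*o - 38 = o²/32 - 38 = -38 + o²/32)
j(a)*(7 - 1*6) = (-38 + (1/32)*22²)*(7 - 1*6) = (-38 + (1/32)*484)*(7 - 6) = (-38 + 121/8)*1 = -183/8*1 = -183/8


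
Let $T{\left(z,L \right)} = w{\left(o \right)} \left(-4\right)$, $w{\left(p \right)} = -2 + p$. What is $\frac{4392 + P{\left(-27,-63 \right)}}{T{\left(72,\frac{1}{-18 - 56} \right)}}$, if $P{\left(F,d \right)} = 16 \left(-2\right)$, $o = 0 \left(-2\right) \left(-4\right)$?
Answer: $545$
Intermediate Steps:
$o = 0$ ($o = 0 \left(-4\right) = 0$)
$P{\left(F,d \right)} = -32$
$T{\left(z,L \right)} = 8$ ($T{\left(z,L \right)} = \left(-2 + 0\right) \left(-4\right) = \left(-2\right) \left(-4\right) = 8$)
$\frac{4392 + P{\left(-27,-63 \right)}}{T{\left(72,\frac{1}{-18 - 56} \right)}} = \frac{4392 - 32}{8} = 4360 \cdot \frac{1}{8} = 545$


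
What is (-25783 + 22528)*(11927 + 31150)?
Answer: -140215635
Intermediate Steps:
(-25783 + 22528)*(11927 + 31150) = -3255*43077 = -140215635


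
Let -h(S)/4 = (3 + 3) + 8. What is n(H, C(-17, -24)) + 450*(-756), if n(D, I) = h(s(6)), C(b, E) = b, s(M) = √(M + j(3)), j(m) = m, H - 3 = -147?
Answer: -340256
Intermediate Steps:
H = -144 (H = 3 - 147 = -144)
s(M) = √(3 + M) (s(M) = √(M + 3) = √(3 + M))
h(S) = -56 (h(S) = -4*((3 + 3) + 8) = -4*(6 + 8) = -4*14 = -56)
n(D, I) = -56
n(H, C(-17, -24)) + 450*(-756) = -56 + 450*(-756) = -56 - 340200 = -340256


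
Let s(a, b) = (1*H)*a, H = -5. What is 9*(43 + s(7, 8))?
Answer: 72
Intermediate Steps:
s(a, b) = -5*a (s(a, b) = (1*(-5))*a = -5*a)
9*(43 + s(7, 8)) = 9*(43 - 5*7) = 9*(43 - 35) = 9*8 = 72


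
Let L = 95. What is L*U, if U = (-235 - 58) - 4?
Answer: -28215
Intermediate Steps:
U = -297 (U = -293 - 4 = -297)
L*U = 95*(-297) = -28215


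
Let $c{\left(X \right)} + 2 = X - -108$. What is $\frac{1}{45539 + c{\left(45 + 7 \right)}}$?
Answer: $\frac{1}{45697} \approx 2.1883 \cdot 10^{-5}$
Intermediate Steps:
$c{\left(X \right)} = 106 + X$ ($c{\left(X \right)} = -2 + \left(X - -108\right) = -2 + \left(X + 108\right) = -2 + \left(108 + X\right) = 106 + X$)
$\frac{1}{45539 + c{\left(45 + 7 \right)}} = \frac{1}{45539 + \left(106 + \left(45 + 7\right)\right)} = \frac{1}{45539 + \left(106 + 52\right)} = \frac{1}{45539 + 158} = \frac{1}{45697}$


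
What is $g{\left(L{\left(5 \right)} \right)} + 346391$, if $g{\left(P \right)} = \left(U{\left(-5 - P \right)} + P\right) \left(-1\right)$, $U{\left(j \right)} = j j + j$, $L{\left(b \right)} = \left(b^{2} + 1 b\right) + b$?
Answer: $344796$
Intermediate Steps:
$L{\left(b \right)} = b^{2} + 2 b$ ($L{\left(b \right)} = \left(b^{2} + b\right) + b = \left(b + b^{2}\right) + b = b^{2} + 2 b$)
$U{\left(j \right)} = j + j^{2}$ ($U{\left(j \right)} = j^{2} + j = j + j^{2}$)
$g{\left(P \right)} = - P - \left(-5 - P\right) \left(-4 - P\right)$ ($g{\left(P \right)} = \left(\left(-5 - P\right) \left(1 - \left(5 + P\right)\right) + P\right) \left(-1\right) = \left(\left(-5 - P\right) \left(-4 - P\right) + P\right) \left(-1\right) = \left(P + \left(-5 - P\right) \left(-4 - P\right)\right) \left(-1\right) = - P - \left(-5 - P\right) \left(-4 - P\right)$)
$g{\left(L{\left(5 \right)} \right)} + 346391 = \left(- 5 \left(2 + 5\right) - \left(4 + 5 \left(2 + 5\right)\right) \left(5 + 5 \left(2 + 5\right)\right)\right) + 346391 = \left(- 5 \cdot 7 - \left(4 + 5 \cdot 7\right) \left(5 + 5 \cdot 7\right)\right) + 346391 = \left(\left(-1\right) 35 - \left(4 + 35\right) \left(5 + 35\right)\right) + 346391 = \left(-35 - 39 \cdot 40\right) + 346391 = \left(-35 - 1560\right) + 346391 = -1595 + 346391 = 344796$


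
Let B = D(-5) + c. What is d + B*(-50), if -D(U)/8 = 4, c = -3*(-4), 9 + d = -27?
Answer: 964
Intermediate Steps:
d = -36 (d = -9 - 27 = -36)
c = 12
D(U) = -32 (D(U) = -8*4 = -32)
B = -20 (B = -32 + 12 = -20)
d + B*(-50) = -36 - 20*(-50) = -36 + 1000 = 964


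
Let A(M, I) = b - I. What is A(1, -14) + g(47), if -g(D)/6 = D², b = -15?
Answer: -13255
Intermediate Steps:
g(D) = -6*D²
A(M, I) = -15 - I
A(1, -14) + g(47) = (-15 - 1*(-14)) - 6*47² = (-15 + 14) - 6*2209 = -1 - 13254 = -13255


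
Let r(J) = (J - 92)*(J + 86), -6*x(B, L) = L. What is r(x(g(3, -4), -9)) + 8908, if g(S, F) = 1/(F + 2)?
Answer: 3957/4 ≈ 989.25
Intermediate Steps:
g(S, F) = 1/(2 + F)
x(B, L) = -L/6
r(J) = (-92 + J)*(86 + J)
r(x(g(3, -4), -9)) + 8908 = (-7912 + (-1/6*(-9))**2 - (-1)*(-9)) + 8908 = (-7912 + (3/2)**2 - 6*3/2) + 8908 = (-7912 + 9/4 - 9) + 8908 = -31675/4 + 8908 = 3957/4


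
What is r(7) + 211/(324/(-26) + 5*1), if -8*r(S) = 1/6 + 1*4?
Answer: -134089/4656 ≈ -28.799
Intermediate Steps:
r(S) = -25/48 (r(S) = -(1/6 + 1*4)/8 = -(1/6 + 4)/8 = -1/8*25/6 = -25/48)
r(7) + 211/(324/(-26) + 5*1) = -25/48 + 211/(324/(-26) + 5*1) = -25/48 + 211/(324*(-1/26) + 5) = -25/48 + 211/(-162/13 + 5) = -25/48 + 211/(-97/13) = -25/48 + 211*(-13/97) = -25/48 - 2743/97 = -134089/4656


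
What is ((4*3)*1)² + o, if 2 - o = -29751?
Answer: 29897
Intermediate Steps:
o = 29753 (o = 2 - 1*(-29751) = 2 + 29751 = 29753)
((4*3)*1)² + o = ((4*3)*1)² + 29753 = (12*1)² + 29753 = 12² + 29753 = 144 + 29753 = 29897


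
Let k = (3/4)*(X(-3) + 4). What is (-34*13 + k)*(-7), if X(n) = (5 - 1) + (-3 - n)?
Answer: 3052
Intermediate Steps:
X(n) = 1 - n (X(n) = 4 + (-3 - n) = 1 - n)
k = 6 (k = (3/4)*((1 - 1*(-3)) + 4) = (3*(¼))*((1 + 3) + 4) = 3*(4 + 4)/4 = (¾)*8 = 6)
(-34*13 + k)*(-7) = (-34*13 + 6)*(-7) = (-442 + 6)*(-7) = -436*(-7) = 3052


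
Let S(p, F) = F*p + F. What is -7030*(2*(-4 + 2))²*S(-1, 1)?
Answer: 0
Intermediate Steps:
S(p, F) = F + F*p
-7030*(2*(-4 + 2))²*S(-1, 1) = -7030*(2*(-4 + 2))²*1*(1 - 1) = -7030*(2*(-2))²*1*0 = -7030*(-4)²*0 = -112480*0 = -7030*0 = 0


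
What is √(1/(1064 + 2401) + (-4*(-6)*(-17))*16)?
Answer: I*√8708514815/1155 ≈ 80.796*I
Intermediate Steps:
√(1/(1064 + 2401) + (-4*(-6)*(-17))*16) = √(1/3465 + (24*(-17))*16) = √(1/3465 - 408*16) = √(1/3465 - 6528) = √(-22619519/3465) = I*√8708514815/1155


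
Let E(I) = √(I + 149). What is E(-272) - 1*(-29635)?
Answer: 29635 + I*√123 ≈ 29635.0 + 11.091*I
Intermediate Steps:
E(I) = √(149 + I)
E(-272) - 1*(-29635) = √(149 - 272) - 1*(-29635) = √(-123) + 29635 = I*√123 + 29635 = 29635 + I*√123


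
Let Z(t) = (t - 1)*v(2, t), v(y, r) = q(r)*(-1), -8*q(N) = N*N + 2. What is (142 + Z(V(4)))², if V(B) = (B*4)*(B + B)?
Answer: 1083845484241/16 ≈ 6.7740e+10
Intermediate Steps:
q(N) = -¼ - N²/8 (q(N) = -(N*N + 2)/8 = -(N² + 2)/8 = -(2 + N²)/8 = -¼ - N²/8)
v(y, r) = ¼ + r²/8 (v(y, r) = (-¼ - r²/8)*(-1) = ¼ + r²/8)
V(B) = 8*B² (V(B) = (4*B)*(2*B) = 8*B²)
Z(t) = (-1 + t)*(¼ + t²/8) (Z(t) = (t - 1)*(¼ + t²/8) = (-1 + t)*(¼ + t²/8))
(142 + Z(V(4)))² = (142 + (-1 + 8*4²)*(2 + (8*4²)²)/8)² = (142 + (-1 + 8*16)*(2 + (8*16)²)/8)² = (142 + (-1 + 128)*(2 + 128²)/8)² = (142 + (⅛)*127*(2 + 16384))² = (142 + (⅛)*127*16386)² = (142 + 1040511/4)² = (1041079/4)² = 1083845484241/16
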